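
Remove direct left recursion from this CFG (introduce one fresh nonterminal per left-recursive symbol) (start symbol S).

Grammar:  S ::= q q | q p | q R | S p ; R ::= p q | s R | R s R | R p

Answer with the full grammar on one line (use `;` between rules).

Left recursion appears on S, R.
For S: α = {p}, β = {q q, q p, q R}. Rewrite as S → β S' and S' → α S' | ε.
For R: α = {s R, p}, β = {p q, s R}. Rewrite as R → β R' and R' → α R' | ε.

S ::= q q S' | q p S' | q R S'; R ::= p q R' | s R R'; S' ::= p S' | ε; R' ::= s R R' | p R' | ε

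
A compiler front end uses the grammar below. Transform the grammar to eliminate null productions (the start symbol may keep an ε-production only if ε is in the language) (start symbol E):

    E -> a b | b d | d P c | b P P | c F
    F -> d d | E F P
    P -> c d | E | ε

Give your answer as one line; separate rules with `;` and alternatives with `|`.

E -> a b | b d | d P c | d c | b P P | b P | b | c F; F -> d d | E F P | E F; P -> c d | E

Nullable nonterminals: {P}.
ε ∉ L(G), so no ε-production is kept.
Add the nullable-subset variants: E → d P c gives d P c | d c. E → b P P gives b P P | b P | b. F → E F P gives E F P | E F.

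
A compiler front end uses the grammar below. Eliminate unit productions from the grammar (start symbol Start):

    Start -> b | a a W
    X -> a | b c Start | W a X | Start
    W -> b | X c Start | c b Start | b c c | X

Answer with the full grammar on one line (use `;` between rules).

Unit pairs: W ⇒* {Start, X}; X ⇒* {Start}.
Replace each nonterminal's rules with the union of the non-unit rules of every nonterminal it unit-derives.

Start -> b | a a W; X -> b | a a W | a | b c Start | W a X; W -> b | a a W | a | b c Start | W a X | X c Start | c b Start | b c c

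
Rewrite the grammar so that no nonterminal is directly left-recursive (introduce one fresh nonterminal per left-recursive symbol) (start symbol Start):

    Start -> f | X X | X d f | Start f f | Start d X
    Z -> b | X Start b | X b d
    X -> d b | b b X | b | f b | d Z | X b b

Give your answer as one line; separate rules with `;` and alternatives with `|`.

Left recursion appears on Start, X.
For Start: α = {f f, d X}, β = {f, X X, X d f}. Rewrite as Start → β Start1 and Start1 → α Start1 | ε.
For X: α = {b b}, β = {d b, b b X, b, f b, d Z}. Rewrite as X → β X1 and X1 → α X1 | ε.

Start -> f Start1 | X X Start1 | X d f Start1; Z -> b | X Start b | X b d; X -> d b X1 | b b X X1 | b X1 | f b X1 | d Z X1; Start1 -> f f Start1 | d X Start1 | ε; X1 -> b b X1 | ε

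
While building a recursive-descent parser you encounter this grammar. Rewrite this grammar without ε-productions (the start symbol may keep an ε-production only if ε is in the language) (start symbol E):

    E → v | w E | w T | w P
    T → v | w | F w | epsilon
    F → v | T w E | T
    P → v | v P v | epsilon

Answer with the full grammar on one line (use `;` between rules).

E → v | w E | w T | w | w P; T → v | w | F w; F → v | T w E | w E | T; P → v | v P v | v v

Nullable set = {F, P, T}.
ε ∉ L(G), so no ε-production is kept.
For each production, add variants omitting each subset of nullable occurrences: E → w T gives w T | w. F → T w E gives T w E | w E. P → v P v gives v P v | v v.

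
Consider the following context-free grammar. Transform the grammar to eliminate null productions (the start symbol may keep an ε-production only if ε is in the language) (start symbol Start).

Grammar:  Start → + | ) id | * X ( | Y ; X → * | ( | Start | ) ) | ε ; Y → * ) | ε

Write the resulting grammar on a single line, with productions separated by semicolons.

Start → + | ) id | * X ( | * ( | Y | ε; X → * | ( | Start | ) ); Y → * )

Nullable nonterminals: {Start, X, Y}.
ε ∈ L(G) since Start is nullable, so keep Start → ε.
Add the nullable-subset variants: Start → * X ( gives * X ( | * (.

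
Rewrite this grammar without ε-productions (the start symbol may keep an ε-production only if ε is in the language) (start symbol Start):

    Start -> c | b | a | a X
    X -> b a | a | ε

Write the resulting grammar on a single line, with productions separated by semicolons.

Start -> c | b | a | a X; X -> b a | a

Nullable nonterminals: {X}.
ε ∉ L(G), so no ε-production is kept.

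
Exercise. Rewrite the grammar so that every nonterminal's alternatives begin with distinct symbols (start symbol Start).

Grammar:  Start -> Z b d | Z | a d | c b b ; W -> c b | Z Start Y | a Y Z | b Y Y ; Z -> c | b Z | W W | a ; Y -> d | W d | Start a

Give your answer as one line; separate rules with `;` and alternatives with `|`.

Start -> a d | c b b | Z Start1; W -> c b | Z Start Y | a Y Z | b Y Y; Z -> c | b Z | W W | a; Y -> d | W d | Start a; Start1 -> b d | ε

Start has alternatives sharing prefix 'Z': factor to Start → Z Start1 with Start1 → b d | ε.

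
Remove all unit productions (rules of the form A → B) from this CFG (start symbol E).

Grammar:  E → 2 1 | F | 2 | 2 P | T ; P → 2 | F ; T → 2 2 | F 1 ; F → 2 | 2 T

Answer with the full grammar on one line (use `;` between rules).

Unit pairs: E ⇒* {F, T}; P ⇒* {F}.
For every A with A ⇒* B via unit rules, add B's non-unit alternatives to A; then delete every rule of the form X → Y.

E → 2 1 | 2 | 2 P | 2 T | 2 2 | F 1; P → 2 | 2 T; T → 2 2 | F 1; F → 2 | 2 T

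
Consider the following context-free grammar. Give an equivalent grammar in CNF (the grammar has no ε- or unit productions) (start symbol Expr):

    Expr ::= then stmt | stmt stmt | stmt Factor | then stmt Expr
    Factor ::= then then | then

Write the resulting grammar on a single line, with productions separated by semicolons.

Expr ::= X1 X2 | X2 X2 | X2 Factor | X1 Y1; Factor ::= X1 X1 | then; X1 ::= then; X2 ::= stmt; Y1 ::= X2 Expr

Introduce a nonterminal for each terminal appearing in a rule of length ≥ 2: X1 → then, X2 → stmt.
Binarize each right-hand side of length ≥ 3 by chaining fresh nonterminals (Y1, Y2, …): affected rules were Expr → X1 X2 Expr.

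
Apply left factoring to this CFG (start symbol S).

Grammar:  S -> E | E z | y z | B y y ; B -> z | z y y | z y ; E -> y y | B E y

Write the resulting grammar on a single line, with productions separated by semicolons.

S has alternatives sharing prefix 'E': factor to S → E S' with S' → ε | z.
B has alternatives sharing prefix 'z': factor to B → z B' with B' → ε | y y | y.
B' has alternatives sharing prefix 'y': factor to B' → y B'' with B'' → y | ε.

S -> y z | B y y | E S'; B -> z B'; E -> y y | B E y; S' -> ε | z; B' -> ε | y B''; B'' -> y | ε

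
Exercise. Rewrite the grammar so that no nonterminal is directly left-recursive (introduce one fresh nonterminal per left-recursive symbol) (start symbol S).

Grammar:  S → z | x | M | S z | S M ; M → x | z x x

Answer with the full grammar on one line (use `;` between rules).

Left recursion appears on S.
For S: α = {z, M}, β = {z, x, M}. Rewrite as S → β S' and S' → α S' | ε.

S → z S' | x S' | M S'; M → x | z x x; S' → z S' | M S' | ε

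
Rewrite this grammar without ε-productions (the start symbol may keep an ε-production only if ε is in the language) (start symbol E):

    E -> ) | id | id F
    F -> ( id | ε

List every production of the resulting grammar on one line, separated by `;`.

E -> ) | id | id F; F -> ( id

Nullable nonterminals: {F}.
ε ∉ L(G), so no ε-production is kept.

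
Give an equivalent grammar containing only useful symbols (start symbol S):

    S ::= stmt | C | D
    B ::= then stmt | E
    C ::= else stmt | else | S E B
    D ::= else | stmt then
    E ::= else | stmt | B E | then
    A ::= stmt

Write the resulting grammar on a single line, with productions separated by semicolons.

S ::= stmt | C | D; B ::= then stmt | E; C ::= else stmt | else | S E B; D ::= else | stmt then; E ::= else | stmt | B E | then

Generating nonterminals: {A, B, C, D, E, S}.
Reachable from S after that: {B, C, D, E, S}.
Removed useless symbols: {A} and every production mentioning them.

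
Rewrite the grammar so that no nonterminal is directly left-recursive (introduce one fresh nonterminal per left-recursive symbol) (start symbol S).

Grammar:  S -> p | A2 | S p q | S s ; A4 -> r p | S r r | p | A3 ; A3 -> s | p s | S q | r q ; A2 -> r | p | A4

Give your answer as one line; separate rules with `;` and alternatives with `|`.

S -> p S' | A2 S'; A4 -> r p | S r r | p | A3; A3 -> s | p s | S q | r q; A2 -> r | p | A4; S' -> p q S' | s S' | ε

Directly left-recursive nonterminal: S.
For S: α = {p q, s}, β = {p, A2}. Rewrite as S → β S' and S' → α S' | ε.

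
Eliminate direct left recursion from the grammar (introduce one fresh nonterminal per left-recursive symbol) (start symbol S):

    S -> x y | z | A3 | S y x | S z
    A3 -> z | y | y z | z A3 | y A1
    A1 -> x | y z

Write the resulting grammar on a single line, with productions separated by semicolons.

S -> x y S' | z S' | A3 S'; A3 -> z | y | y z | z A3 | y A1; A1 -> x | y z; S' -> y x S' | z S' | ε

S is directly left-recursive.
For S: α = {y x, z}, β = {x y, z, A3}. Rewrite as S → β S' and S' → α S' | ε.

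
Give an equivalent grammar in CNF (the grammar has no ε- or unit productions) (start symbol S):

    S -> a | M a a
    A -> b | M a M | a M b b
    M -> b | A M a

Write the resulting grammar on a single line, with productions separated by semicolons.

S -> a | M Y1; A -> b | M Y2 | X1 Y3; M -> b | A Y5; X1 -> a; X2 -> b; Y1 -> X1 X1; Y2 -> X1 M; Y3 -> M Y4; Y4 -> X2 X2; Y5 -> M X1

Introduce a nonterminal for each terminal appearing in a rule of length ≥ 2: X1 → a, X2 → b.
Binarize each right-hand side of length ≥ 3 by chaining fresh nonterminals (Y1, Y2, …): affected rules were S → M X1 X1; A → M X1 M; A → X1 M X2 X2; M → A M X1.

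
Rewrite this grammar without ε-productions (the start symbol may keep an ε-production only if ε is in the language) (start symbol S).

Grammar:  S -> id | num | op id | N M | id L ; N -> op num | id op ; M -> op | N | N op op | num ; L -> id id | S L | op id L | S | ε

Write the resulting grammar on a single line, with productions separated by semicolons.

Nullable nonterminals: {L}.
ε ∉ L(G), so no ε-production is kept.
Add the nullable-subset variants: L → S L gives S L | S. L → op id L gives op id L | op id.

S -> id | num | op id | N M | id L; N -> op num | id op; M -> op | N | N op op | num; L -> id id | S L | S | op id L | op id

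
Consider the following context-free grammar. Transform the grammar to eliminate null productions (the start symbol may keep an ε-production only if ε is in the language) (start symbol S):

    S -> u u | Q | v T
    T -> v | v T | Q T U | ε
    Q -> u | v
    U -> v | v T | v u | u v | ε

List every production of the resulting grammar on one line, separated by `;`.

The nullable symbols are {T, U}.
ε ∉ L(G), so no ε-production is kept.
Add the nullable-subset variants: S → v T gives v T | v. T → Q T U gives Q T U | Q T | Q U | Q.

S -> u u | Q | v T | v; T -> v | v T | Q T U | Q T | Q U | Q; Q -> u | v; U -> v | v T | v u | u v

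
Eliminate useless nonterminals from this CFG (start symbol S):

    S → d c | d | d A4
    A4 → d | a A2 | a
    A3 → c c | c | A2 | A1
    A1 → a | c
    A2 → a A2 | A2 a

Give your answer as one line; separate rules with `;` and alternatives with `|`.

Generating nonterminals: {A1, A3, A4, S}.
Reachable from S after that: {A4, S}.
Removed useless symbols: {A1, A2, A3} and every production mentioning them.

S → d c | d | d A4; A4 → d | a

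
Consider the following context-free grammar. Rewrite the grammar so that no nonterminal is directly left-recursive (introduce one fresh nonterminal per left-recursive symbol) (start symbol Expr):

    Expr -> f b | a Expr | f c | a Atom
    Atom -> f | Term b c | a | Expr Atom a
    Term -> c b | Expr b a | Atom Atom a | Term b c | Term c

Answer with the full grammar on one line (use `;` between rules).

Left recursion appears on Term.
For Term: α = {b c, c}, β = {c b, Expr b a, Atom Atom a}. Rewrite as Term → β Term1 and Term1 → α Term1 | ε.

Expr -> f b | a Expr | f c | a Atom; Atom -> f | Term b c | a | Expr Atom a; Term -> c b Term1 | Expr b a Term1 | Atom Atom a Term1; Term1 -> b c Term1 | c Term1 | ε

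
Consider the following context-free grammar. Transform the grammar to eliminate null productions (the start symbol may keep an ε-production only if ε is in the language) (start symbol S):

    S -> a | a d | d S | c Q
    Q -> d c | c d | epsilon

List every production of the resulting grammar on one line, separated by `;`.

Nullable nonterminals: {Q}.
ε ∉ L(G), so no ε-production is kept.
Expand every rule over subsets of its nullable positions: S → c Q gives c Q | c.

S -> a | a d | d S | c Q | c; Q -> d c | c d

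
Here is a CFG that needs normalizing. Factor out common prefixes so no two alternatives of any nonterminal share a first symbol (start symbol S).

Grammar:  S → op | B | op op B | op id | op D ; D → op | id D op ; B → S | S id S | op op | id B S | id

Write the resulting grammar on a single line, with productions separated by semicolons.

S → B | op S'; D → op | id D op; B → op op | S B' | id B''; S' → ε | op B | id | D; B' → ε | id S; B'' → B S | ε

S has alternatives sharing prefix 'op': factor to S → op S' with S' → ε | op B | id | D.
B has alternatives sharing prefix 'S': factor to B → S B' with B' → ε | id S.
B has alternatives sharing prefix 'id': factor to B → id B'' with B'' → B S | ε.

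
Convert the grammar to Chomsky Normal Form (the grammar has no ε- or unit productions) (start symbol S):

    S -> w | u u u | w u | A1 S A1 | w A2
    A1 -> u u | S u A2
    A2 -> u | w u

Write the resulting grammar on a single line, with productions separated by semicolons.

S -> w | X1 Y1 | X2 X1 | A1 Y2 | X2 A2; A1 -> X1 X1 | S Y3; A2 -> u | X2 X1; X1 -> u; X2 -> w; Y1 -> X1 X1; Y2 -> S A1; Y3 -> X1 A2

Introduce a nonterminal for each terminal appearing in a rule of length ≥ 2: X1 → u, X2 → w.
Binarize each right-hand side of length ≥ 3 by chaining fresh nonterminals (Y1, Y2, …): affected rules were S → X1 X1 X1; S → A1 S A1; A1 → S X1 A2.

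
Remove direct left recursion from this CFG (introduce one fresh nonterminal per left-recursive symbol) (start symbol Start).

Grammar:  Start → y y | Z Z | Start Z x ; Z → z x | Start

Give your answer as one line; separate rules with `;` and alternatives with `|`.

Start → y y Start1 | Z Z Start1; Z → z x | Start; Start1 → Z x Start1 | ε

Left recursion appears on Start.
For Start: α = {Z x}, β = {y y, Z Z}. Rewrite as Start → β Start1 and Start1 → α Start1 | ε.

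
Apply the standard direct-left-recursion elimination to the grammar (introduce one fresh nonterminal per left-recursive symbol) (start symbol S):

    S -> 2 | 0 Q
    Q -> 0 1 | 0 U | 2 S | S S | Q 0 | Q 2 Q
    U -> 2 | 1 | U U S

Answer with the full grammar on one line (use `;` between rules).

Left recursion appears on Q, U.
For Q: α = {0, 2 Q}, β = {0 1, 0 U, 2 S, S S}. Rewrite as Q → β Q' and Q' → α Q' | ε.
For U: α = {U S}, β = {2, 1}. Rewrite as U → β U' and U' → α U' | ε.

S -> 2 | 0 Q; Q -> 0 1 Q' | 0 U Q' | 2 S Q' | S S Q'; U -> 2 U' | 1 U'; Q' -> 0 Q' | 2 Q Q' | ε; U' -> U S U' | ε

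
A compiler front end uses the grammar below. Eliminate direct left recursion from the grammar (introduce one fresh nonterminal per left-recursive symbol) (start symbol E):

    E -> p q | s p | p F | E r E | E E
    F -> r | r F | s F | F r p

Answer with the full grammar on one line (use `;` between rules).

E -> p q E' | s p E' | p F E'; F -> r F' | r F F' | s F F'; E' -> r E E' | E E' | ε; F' -> r p F' | ε

Left recursion appears on E, F.
For E: α = {r E, E}, β = {p q, s p, p F}. Rewrite as E → β E' and E' → α E' | ε.
For F: α = {r p}, β = {r, r F, s F}. Rewrite as F → β F' and F' → α F' | ε.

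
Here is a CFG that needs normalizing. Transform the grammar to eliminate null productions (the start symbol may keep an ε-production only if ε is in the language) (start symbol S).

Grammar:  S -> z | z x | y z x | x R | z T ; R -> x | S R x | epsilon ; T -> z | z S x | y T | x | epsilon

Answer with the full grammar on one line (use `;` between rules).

S -> z | z x | y z x | x R | x | z T; R -> x | S R x | S x; T -> z | z S x | y T | y | x

Nullable nonterminals: {R, T}.
ε ∉ L(G), so no ε-production is kept.
Add the nullable-subset variants: S → x R gives x R | x. R → S R x gives S R x | S x. T → y T gives y T | y.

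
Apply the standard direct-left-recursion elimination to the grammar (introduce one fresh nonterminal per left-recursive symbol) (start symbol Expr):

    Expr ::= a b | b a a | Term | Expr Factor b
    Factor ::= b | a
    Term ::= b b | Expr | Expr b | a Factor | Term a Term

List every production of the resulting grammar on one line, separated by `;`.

Expr ::= a b Expr1 | b a a Expr1 | Term Expr1; Factor ::= b | a; Term ::= b b Term1 | Expr Term1 | Expr b Term1 | a Factor Term1; Expr1 ::= Factor b Expr1 | ε; Term1 ::= a Term Term1 | ε

Expr, Term are directly left-recursive.
For Expr: α = {Factor b}, β = {a b, b a a, Term}. Rewrite as Expr → β Expr1 and Expr1 → α Expr1 | ε.
For Term: α = {a Term}, β = {b b, Expr, Expr b, a Factor}. Rewrite as Term → β Term1 and Term1 → α Term1 | ε.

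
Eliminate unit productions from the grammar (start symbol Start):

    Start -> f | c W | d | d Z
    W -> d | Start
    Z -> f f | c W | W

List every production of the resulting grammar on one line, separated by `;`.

Unit pairs: W ⇒* {Start}; Z ⇒* {Start, W}.
For every A with A ⇒* B via unit rules, add B's non-unit alternatives to A; then delete every rule of the form X → Y.

Start -> f | c W | d | d Z; W -> f | c W | d | d Z; Z -> f f | c W | f | d | d Z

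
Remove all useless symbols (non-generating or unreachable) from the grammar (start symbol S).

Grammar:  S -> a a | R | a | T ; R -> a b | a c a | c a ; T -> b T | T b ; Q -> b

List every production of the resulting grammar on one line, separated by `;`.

S -> a a | R | a; R -> a b | a c a | c a

Generating nonterminals: {Q, R, S}.
Reachable from S after that: {R, S}.
Removed useless symbols: {Q, T} and every production mentioning them.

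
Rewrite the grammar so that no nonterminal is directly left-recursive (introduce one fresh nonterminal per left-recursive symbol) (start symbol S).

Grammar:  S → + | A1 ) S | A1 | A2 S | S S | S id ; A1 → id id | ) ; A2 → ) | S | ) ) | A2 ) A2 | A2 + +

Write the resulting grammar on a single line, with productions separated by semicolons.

S → + S' | A1 ) S S' | A1 S' | A2 S S'; A1 → id id | ); A2 → ) A2' | S A2' | ) ) A2'; S' → S S' | id S' | ε; A2' → ) A2 A2' | + + A2' | ε

Directly left-recursive nonterminals: S, A2.
For S: α = {S, id}, β = {+, A1 ) S, A1, A2 S}. Rewrite as S → β S' and S' → α S' | ε.
For A2: α = {) A2, + +}, β = {), S, ) )}. Rewrite as A2 → β A2' and A2' → α A2' | ε.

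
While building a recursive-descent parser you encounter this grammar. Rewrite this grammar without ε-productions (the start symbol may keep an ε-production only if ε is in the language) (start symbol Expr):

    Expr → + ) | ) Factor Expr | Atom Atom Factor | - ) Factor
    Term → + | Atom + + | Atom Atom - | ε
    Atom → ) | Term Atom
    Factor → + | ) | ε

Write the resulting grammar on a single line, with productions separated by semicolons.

Expr → + ) | ) Factor Expr | ) Expr | Atom Atom Factor | Atom Atom | - ) Factor | - ); Term → + | Atom + + | Atom Atom -; Atom → ) | Term Atom; Factor → + | )

The nullable symbols are {Factor, Term}.
ε ∉ L(G), so no ε-production is kept.
Expand every rule over subsets of its nullable positions: Expr → ) Factor Expr gives ) Factor Expr | ) Expr. Expr → Atom Atom Factor gives Atom Atom Factor | Atom Atom. Expr → - ) Factor gives - ) Factor | - ).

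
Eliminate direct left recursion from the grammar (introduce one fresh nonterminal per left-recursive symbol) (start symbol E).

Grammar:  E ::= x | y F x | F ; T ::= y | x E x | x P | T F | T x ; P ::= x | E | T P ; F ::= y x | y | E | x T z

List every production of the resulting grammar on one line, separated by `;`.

E ::= x | y F x | F; T ::= y T' | x E x T' | x P T'; P ::= x | E | T P; F ::= y x | y | E | x T z; T' ::= F T' | x T' | eps

Directly left-recursive nonterminal: T.
For T: α = {F, x}, β = {y, x E x, x P}. Rewrite as T → β T' and T' → α T' | ε.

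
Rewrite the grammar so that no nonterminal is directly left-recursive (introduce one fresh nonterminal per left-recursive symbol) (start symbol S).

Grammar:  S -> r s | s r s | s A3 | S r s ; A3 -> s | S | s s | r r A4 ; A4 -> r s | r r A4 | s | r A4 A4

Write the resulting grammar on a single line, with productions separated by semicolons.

Left recursion appears on S.
For S: α = {r s}, β = {r s, s r s, s A3}. Rewrite as S → β S' and S' → α S' | ε.

S -> r s S' | s r s S' | s A3 S'; A3 -> s | S | s s | r r A4; A4 -> r s | r r A4 | s | r A4 A4; S' -> r s S' | ε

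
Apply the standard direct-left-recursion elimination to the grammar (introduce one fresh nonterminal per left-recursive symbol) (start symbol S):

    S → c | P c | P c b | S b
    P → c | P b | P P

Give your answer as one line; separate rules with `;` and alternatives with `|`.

S, P are directly left-recursive.
For S: α = {b}, β = {c, P c, P c b}. Rewrite as S → β S' and S' → α S' | ε.
For P: α = {b, P}, β = {c}. Rewrite as P → β P' and P' → α P' | ε.

S → c S' | P c S' | P c b S'; P → c P'; S' → b S' | epsilon; P' → b P' | P P' | epsilon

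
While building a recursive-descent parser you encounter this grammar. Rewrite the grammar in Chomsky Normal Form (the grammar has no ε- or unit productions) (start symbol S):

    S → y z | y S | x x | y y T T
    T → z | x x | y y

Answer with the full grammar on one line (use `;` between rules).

S → X1 X2 | X1 S | X3 X3 | X1 Y1; T → z | X3 X3 | X1 X1; X1 → y; X2 → z; X3 → x; Y1 → X1 Y2; Y2 → T T

Introduce a nonterminal for each terminal appearing in a rule of length ≥ 2: X1 → y, X2 → z, X3 → x.
Binarize each right-hand side of length ≥ 3 by chaining fresh nonterminals (Y1, Y2, …): affected rules were S → X1 X1 T T.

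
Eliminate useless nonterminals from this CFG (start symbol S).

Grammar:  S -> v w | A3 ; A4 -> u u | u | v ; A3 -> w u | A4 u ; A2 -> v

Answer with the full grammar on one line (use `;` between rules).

S -> v w | A3; A4 -> u u | u | v; A3 -> w u | A4 u

Generating nonterminals: {A2, A3, A4, S}.
Reachable from S after that: {A3, A4, S}.
Removed useless symbols: {A2} and every production mentioning them.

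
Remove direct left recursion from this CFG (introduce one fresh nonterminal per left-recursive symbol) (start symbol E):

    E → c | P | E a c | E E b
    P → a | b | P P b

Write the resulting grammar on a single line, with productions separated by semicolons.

Left recursion appears on E, P.
For E: α = {a c, E b}, β = {c, P}. Rewrite as E → β E' and E' → α E' | ε.
For P: α = {P b}, β = {a, b}. Rewrite as P → β P' and P' → α P' | ε.

E → c E' | P E'; P → a P' | b P'; E' → a c E' | E b E' | ε; P' → P b P' | ε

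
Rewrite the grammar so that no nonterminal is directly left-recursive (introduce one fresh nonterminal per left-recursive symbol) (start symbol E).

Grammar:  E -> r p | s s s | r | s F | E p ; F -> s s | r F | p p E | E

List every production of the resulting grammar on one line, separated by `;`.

E -> r p E' | s s s E' | r E' | s F E'; F -> s s | r F | p p E | E; E' -> p E' | ε

E is directly left-recursive.
For E: α = {p}, β = {r p, s s s, r, s F}. Rewrite as E → β E' and E' → α E' | ε.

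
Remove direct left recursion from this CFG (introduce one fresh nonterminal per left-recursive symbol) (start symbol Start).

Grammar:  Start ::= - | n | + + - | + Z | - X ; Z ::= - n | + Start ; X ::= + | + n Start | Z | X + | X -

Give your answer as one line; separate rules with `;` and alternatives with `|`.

X is directly left-recursive.
For X: α = {+, -}, β = {+, + n Start, Z}. Rewrite as X → β X1 and X1 → α X1 | ε.

Start ::= - | n | + + - | + Z | - X; Z ::= - n | + Start; X ::= + X1 | + n Start X1 | Z X1; X1 ::= + X1 | - X1 | ε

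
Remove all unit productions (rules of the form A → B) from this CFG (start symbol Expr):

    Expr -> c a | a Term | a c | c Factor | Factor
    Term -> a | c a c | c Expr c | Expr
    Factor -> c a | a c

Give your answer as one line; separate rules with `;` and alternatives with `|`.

Expr -> c a | a c | a Term | c Factor; Term -> a | c a c | c Expr c | c a | a c | a Term | c Factor; Factor -> c a | a c

Unit pairs: Expr ⇒* {Factor}; Term ⇒* {Expr, Factor}.
For each unit pair (A, B), copy every non-unit production of B to A, then drop all unit productions.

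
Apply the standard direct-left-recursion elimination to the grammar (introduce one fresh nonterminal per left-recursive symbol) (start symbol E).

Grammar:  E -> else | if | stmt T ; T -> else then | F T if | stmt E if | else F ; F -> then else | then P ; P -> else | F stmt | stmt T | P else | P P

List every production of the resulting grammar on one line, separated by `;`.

Left recursion appears on P.
For P: α = {else, P}, β = {else, F stmt, stmt T}. Rewrite as P → β P' and P' → α P' | ε.

E -> else | if | stmt T; T -> else then | F T if | stmt E if | else F; F -> then else | then P; P -> else P' | F stmt P' | stmt T P'; P' -> else P' | P P' | ε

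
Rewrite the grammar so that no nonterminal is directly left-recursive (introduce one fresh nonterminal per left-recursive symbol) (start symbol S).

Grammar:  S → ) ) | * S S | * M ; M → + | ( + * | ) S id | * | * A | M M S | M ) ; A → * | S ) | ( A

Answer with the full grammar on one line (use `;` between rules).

Left recursion appears on M.
For M: α = {M S, )}, β = {+, ( + *, ) S id, *, * A}. Rewrite as M → β M' and M' → α M' | ε.

S → ) ) | * S S | * M; M → + M' | ( + * M' | ) S id M' | * M' | * A M'; A → * | S ) | ( A; M' → M S M' | ) M' | ε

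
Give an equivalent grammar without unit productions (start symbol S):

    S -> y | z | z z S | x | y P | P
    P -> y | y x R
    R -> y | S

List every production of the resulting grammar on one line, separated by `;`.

S -> y | z | z z S | x | y P | y x R; P -> y | y x R; R -> y | z | z z S | x | y P | y x R

Unit pairs: R ⇒* {P, S}; S ⇒* {P}.
Replace each nonterminal's rules with the union of the non-unit rules of every nonterminal it unit-derives.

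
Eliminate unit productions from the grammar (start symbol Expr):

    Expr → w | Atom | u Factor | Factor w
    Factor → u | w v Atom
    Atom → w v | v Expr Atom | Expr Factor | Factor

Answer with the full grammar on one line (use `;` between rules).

Unit pairs: Atom ⇒* {Factor}; Expr ⇒* {Atom, Factor}.
For each unit pair (A, B), copy every non-unit production of B to A, then drop all unit productions.

Expr → w v | v Expr Atom | Expr Factor | u | w v Atom | w | u Factor | Factor w; Factor → u | w v Atom; Atom → w v | v Expr Atom | Expr Factor | u | w v Atom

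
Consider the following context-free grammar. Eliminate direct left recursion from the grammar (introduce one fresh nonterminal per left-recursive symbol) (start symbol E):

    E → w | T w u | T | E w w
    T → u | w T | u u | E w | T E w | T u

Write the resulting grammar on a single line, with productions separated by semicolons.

E, T are directly left-recursive.
For E: α = {w w}, β = {w, T w u, T}. Rewrite as E → β E' and E' → α E' | ε.
For T: α = {E w, u}, β = {u, w T, u u, E w}. Rewrite as T → β T' and T' → α T' | ε.

E → w E' | T w u E' | T E'; T → u T' | w T T' | u u T' | E w T'; E' → w w E' | ε; T' → E w T' | u T' | ε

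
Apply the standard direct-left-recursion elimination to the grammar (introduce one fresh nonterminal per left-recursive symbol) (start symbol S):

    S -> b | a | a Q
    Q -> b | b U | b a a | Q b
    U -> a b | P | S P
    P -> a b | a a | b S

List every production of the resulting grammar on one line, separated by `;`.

Directly left-recursive nonterminal: Q.
For Q: α = {b}, β = {b, b U, b a a}. Rewrite as Q → β Q' and Q' → α Q' | ε.

S -> b | a | a Q; Q -> b Q' | b U Q' | b a a Q'; U -> a b | P | S P; P -> a b | a a | b S; Q' -> b Q' | eps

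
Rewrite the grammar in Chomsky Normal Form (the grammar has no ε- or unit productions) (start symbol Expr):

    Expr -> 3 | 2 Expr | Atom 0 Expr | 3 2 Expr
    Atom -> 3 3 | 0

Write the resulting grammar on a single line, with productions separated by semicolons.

Expr -> 3 | X1 Expr | Atom Y1 | X3 Y2; Atom -> X3 X3 | 0; X1 -> 2; X2 -> 0; X3 -> 3; Y1 -> X2 Expr; Y2 -> X1 Expr

Introduce a nonterminal for each terminal appearing in a rule of length ≥ 2: X1 → 2, X2 → 0, X3 → 3.
Binarize each right-hand side of length ≥ 3 by chaining fresh nonterminals (Y1, Y2, …): affected rules were Expr → Atom X2 Expr; Expr → X3 X1 Expr.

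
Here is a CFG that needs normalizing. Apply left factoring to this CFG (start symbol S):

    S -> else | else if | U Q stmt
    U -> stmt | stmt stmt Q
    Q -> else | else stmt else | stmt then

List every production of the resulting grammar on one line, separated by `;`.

S -> U Q stmt | else S'; U -> stmt U'; Q -> stmt then | else Q'; S' -> epsilon | if; U' -> epsilon | stmt Q; Q' -> epsilon | stmt else

S has alternatives sharing prefix 'else': factor to S → else S' with S' → ε | if.
U has alternatives sharing prefix 'stmt': factor to U → stmt U' with U' → ε | stmt Q.
Q has alternatives sharing prefix 'else': factor to Q → else Q' with Q' → ε | stmt else.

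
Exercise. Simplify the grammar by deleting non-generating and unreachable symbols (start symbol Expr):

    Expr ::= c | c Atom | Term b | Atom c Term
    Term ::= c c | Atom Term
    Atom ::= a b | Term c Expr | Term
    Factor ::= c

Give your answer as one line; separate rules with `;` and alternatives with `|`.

Expr ::= c | c Atom | Term b | Atom c Term; Term ::= c c | Atom Term; Atom ::= a b | Term c Expr | Term

Generating nonterminals: {Atom, Expr, Factor, Term}.
Reachable from Expr after that: {Atom, Expr, Term}.
Removed useless symbols: {Factor} and every production mentioning them.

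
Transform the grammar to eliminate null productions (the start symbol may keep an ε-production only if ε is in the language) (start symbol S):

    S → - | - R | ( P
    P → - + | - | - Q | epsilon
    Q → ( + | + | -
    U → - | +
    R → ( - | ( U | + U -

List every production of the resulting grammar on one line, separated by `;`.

S → - | - R | ( P | (; P → - + | - | - Q; Q → ( + | + | -; U → - | +; R → ( - | ( U | + U -

Nullable set = {P}.
ε ∉ L(G), so no ε-production is kept.
Add the nullable-subset variants: S → ( P gives ( P | (.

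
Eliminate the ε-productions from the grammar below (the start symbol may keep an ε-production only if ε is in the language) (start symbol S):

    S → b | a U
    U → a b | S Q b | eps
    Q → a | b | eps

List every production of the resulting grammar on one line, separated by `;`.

Nullable nonterminals: {Q, U}.
ε ∉ L(G), so no ε-production is kept.
For each production, add variants omitting each subset of nullable occurrences: S → a U gives a U | a. U → S Q b gives S Q b | S b.

S → b | a U | a; U → a b | S Q b | S b; Q → a | b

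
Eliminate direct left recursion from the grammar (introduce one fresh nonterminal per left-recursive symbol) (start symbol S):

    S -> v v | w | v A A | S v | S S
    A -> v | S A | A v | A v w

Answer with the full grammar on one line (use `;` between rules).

S, A are directly left-recursive.
For S: α = {v, S}, β = {v v, w, v A A}. Rewrite as S → β S' and S' → α S' | ε.
For A: α = {v, v w}, β = {v, S A}. Rewrite as A → β A' and A' → α A' | ε.

S -> v v S' | w S' | v A A S'; A -> v A' | S A A'; S' -> v S' | S S' | ε; A' -> v A' | v w A' | ε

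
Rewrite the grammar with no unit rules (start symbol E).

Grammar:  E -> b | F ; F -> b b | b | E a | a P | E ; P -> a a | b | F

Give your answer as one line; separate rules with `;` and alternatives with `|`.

E -> b | b b | E a | a P; F -> b | b b | E a | a P; P -> b | b b | E a | a P | a a

Unit pairs: E ⇒* {F}; F ⇒* {E}; P ⇒* {E, F}.
For each unit pair (A, B), copy every non-unit production of B to A, then drop all unit productions.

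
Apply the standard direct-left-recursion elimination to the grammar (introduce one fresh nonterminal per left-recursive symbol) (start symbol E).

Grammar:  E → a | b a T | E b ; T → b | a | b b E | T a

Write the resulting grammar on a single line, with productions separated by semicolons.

Left recursion appears on E, T.
For E: α = {b}, β = {a, b a T}. Rewrite as E → β E' and E' → α E' | ε.
For T: α = {a}, β = {b, a, b b E}. Rewrite as T → β T' and T' → α T' | ε.

E → a E' | b a T E'; T → b T' | a T' | b b E T'; E' → b E' | ε; T' → a T' | ε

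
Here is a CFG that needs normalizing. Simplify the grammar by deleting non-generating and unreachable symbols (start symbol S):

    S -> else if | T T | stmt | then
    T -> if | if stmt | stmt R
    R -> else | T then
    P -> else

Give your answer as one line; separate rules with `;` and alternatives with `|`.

S -> else if | T T | stmt | then; T -> if | if stmt | stmt R; R -> else | T then

Generating nonterminals: {P, R, S, T}.
Reachable from S after that: {R, S, T}.
Removed useless symbols: {P} and every production mentioning them.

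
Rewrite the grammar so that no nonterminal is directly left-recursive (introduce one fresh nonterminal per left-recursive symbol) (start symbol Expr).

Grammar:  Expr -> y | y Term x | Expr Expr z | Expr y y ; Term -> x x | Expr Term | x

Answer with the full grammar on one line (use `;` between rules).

Expr -> y Expr1 | y Term x Expr1; Term -> x x | Expr Term | x; Expr1 -> Expr z Expr1 | y y Expr1 | ε

Left recursion appears on Expr.
For Expr: α = {Expr z, y y}, β = {y, y Term x}. Rewrite as Expr → β Expr1 and Expr1 → α Expr1 | ε.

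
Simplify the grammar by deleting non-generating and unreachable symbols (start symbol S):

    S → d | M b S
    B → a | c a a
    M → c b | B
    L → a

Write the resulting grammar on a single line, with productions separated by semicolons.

S → d | M b S; B → a | c a a; M → c b | B

Generating nonterminals: {B, L, M, S}.
Reachable from S after that: {B, M, S}.
Removed useless symbols: {L} and every production mentioning them.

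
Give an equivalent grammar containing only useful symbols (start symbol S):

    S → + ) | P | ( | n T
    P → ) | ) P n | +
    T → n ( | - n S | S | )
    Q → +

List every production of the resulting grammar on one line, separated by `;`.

Generating nonterminals: {P, Q, S, T}.
Reachable from S after that: {P, S, T}.
Removed useless symbols: {Q} and every production mentioning them.

S → + ) | P | ( | n T; P → ) | ) P n | +; T → n ( | - n S | S | )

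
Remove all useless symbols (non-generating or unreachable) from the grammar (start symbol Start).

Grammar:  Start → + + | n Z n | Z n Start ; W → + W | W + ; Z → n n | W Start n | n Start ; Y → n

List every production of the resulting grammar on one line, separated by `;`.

Start → + + | n Z n | Z n Start; Z → n n | n Start

Generating nonterminals: {Start, Y, Z}.
Reachable from Start after that: {Start, Z}.
Removed useless symbols: {W, Y} and every production mentioning them.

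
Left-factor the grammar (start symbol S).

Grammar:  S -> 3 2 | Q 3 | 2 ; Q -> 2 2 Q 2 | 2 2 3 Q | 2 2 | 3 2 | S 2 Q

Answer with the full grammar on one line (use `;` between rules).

S -> 3 2 | Q 3 | 2; Q -> 3 2 | S 2 Q | 2 2 Q'; Q' -> Q 2 | 3 Q | ε

Q has alternatives sharing prefix '2 2': factor to Q → 2 2 Q' with Q' → Q 2 | 3 Q | ε.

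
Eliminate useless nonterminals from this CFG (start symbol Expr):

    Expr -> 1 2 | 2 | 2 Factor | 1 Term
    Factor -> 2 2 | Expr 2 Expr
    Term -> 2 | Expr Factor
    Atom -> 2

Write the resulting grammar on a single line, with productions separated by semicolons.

Expr -> 1 2 | 2 | 2 Factor | 1 Term; Factor -> 2 2 | Expr 2 Expr; Term -> 2 | Expr Factor

Generating nonterminals: {Atom, Expr, Factor, Term}.
Reachable from Expr after that: {Expr, Factor, Term}.
Removed useless symbols: {Atom} and every production mentioning them.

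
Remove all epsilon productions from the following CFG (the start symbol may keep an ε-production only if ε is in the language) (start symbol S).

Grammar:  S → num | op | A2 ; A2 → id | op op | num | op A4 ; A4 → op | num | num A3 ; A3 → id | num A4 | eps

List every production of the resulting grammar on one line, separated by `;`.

S → num | op | A2; A2 → id | op op | num | op A4; A4 → op | num | num A3; A3 → id | num A4

Nullable set = {A3}.
ε ∉ L(G), so no ε-production is kept.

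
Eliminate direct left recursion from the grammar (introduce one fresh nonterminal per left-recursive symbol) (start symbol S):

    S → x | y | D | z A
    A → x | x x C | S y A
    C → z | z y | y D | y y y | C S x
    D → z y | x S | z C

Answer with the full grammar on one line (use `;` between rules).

Directly left-recursive nonterminal: C.
For C: α = {S x}, β = {z, z y, y D, y y y}. Rewrite as C → β C' and C' → α C' | ε.

S → x | y | D | z A; A → x | x x C | S y A; C → z C' | z y C' | y D C' | y y y C'; D → z y | x S | z C; C' → S x C' | ε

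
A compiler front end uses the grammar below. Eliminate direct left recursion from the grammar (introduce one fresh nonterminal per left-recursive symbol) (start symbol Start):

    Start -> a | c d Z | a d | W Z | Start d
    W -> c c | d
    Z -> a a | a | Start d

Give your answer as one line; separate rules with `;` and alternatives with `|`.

Start -> a Start1 | c d Z Start1 | a d Start1 | W Z Start1; W -> c c | d; Z -> a a | a | Start d; Start1 -> d Start1 | ε

Start is directly left-recursive.
For Start: α = {d}, β = {a, c d Z, a d, W Z}. Rewrite as Start → β Start1 and Start1 → α Start1 | ε.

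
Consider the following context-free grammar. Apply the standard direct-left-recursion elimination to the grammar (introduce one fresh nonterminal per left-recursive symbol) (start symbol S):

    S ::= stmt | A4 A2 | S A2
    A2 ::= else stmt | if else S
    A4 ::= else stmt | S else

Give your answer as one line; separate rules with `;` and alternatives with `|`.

Left recursion appears on S.
For S: α = {A2}, β = {stmt, A4 A2}. Rewrite as S → β S' and S' → α S' | ε.

S ::= stmt S' | A4 A2 S'; A2 ::= else stmt | if else S; A4 ::= else stmt | S else; S' ::= A2 S' | eps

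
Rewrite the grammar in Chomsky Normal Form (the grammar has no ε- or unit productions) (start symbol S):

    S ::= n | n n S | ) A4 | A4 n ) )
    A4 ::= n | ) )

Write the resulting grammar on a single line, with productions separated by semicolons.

S ::= n | X1 Y1 | X2 A4 | A4 Y2; A4 ::= n | X2 X2; X1 ::= n; X2 ::= ); Y1 ::= X1 S; Y2 ::= X1 Y3; Y3 ::= X2 X2

Introduce a nonterminal for each terminal appearing in a rule of length ≥ 2: X1 → n, X2 → ).
Binarize each right-hand side of length ≥ 3 by chaining fresh nonterminals (Y1, Y2, …): affected rules were S → X1 X1 S; S → A4 X1 X2 X2.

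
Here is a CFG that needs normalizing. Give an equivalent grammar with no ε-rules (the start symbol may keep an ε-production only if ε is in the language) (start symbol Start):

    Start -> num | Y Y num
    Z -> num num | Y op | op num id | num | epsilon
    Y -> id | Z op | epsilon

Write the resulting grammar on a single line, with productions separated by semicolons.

Start -> num | Y Y num | Y num; Z -> num num | Y op | op | op num id | num; Y -> id | Z op | op

The nullable symbols are {Y, Z}.
ε ∉ L(G), so no ε-production is kept.
For each production, add variants omitting each subset of nullable occurrences: Start → Y Y num gives Y Y num | Y num. Z → Y op gives Y op | op. Y → Z op gives Z op | op.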